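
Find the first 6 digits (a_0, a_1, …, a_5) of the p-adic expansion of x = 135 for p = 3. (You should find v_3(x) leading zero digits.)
(a_0, …, a_5) = (0, 0, 0, 2, 1, 0)

v_3(135) = 3, so a_0 = ... = a_2 = 0. Factor out: x = 3^3 · u with u = 5 a unit in ℤ_3. Expand u iteratively via a_{v+i} = u_i mod 3, u_{i+1} = (u_i − a_{v+i})/3:
  u_0 = 5;  a_3 = 2;  u_1 = (u_0 − 2)/3 = 1
  u_1 = 1;  a_4 = 1;  u_2 = (u_1 − 1)/3 = 0
  u_2 = 0;  a_5 = 0;  u_3 = (u_2 − 0)/3 = 0
Digits: (0, 0, 0, 2, 1, 0).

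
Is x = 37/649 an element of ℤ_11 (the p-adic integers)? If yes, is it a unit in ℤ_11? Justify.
x ∉ ℤ_11 (v_11(x) = -1 < 0)

ℤ_11 = {x ∈ ℚ_11 : v_11(x) ≥ 0} and ℤ_11^× = {x ∈ ℤ_11 : v_11(x) = 0}. Here v_11(37/649) = v_11(num) − v_11(den) = -1; compare against these criteria.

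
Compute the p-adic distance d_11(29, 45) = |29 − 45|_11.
d_11(29, 45) = 1

Step 1 — x − y = 29 − 45 = -16. Step 2 — v_11(-16) = 0 (factor: -16 = −(11^0 · 16); the sign does not affect v_p). Step 3 — |x − y|_11 = 11^{0} = 1.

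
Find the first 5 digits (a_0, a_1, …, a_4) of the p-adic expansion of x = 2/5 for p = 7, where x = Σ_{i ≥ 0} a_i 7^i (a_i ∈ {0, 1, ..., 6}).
(a_0, …, a_4) = (6, 2, 1, 4, 5)

v_7(2/5) = 0 (numerator and denominator both coprime to 7), so x ∈ ℤ_7^×. Compute digits iteratively via a_i = x_i mod 7, x_{i+1} = (x_i − a_i)/7, with x_0 = x:
  x_0 = 2/5;  a_0 = 6;  x_1 = (x_0 − 6)/7 = -4/5
  x_1 = -4/5;  a_1 = 2;  x_2 = (x_1 − 2)/7 = -2/5
  x_2 = -2/5;  a_2 = 1;  x_3 = (x_2 − 1)/7 = -1/5
  x_3 = -1/5;  a_3 = 4;  x_4 = (x_3 − 4)/7 = -3/5
  x_4 = -3/5;  a_4 = 5;  x_5 = (x_4 − 5)/7 = -4/5
Digits: (6, 2, 1, 4, 5).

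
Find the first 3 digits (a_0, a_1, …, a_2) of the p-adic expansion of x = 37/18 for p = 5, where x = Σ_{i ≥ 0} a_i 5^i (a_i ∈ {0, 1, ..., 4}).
(a_0, …, a_2) = (4, 1, 0)

v_5(37/18) = 0 (numerator and denominator both coprime to 5), so x ∈ ℤ_5^×. Compute digits iteratively via a_i = x_i mod 5, x_{i+1} = (x_i − a_i)/5, with x_0 = x:
  x_0 = 37/18;  a_0 = 4;  x_1 = (x_0 − 4)/5 = -7/18
  x_1 = -7/18;  a_1 = 1;  x_2 = (x_1 − 1)/5 = -5/18
  x_2 = -5/18;  a_2 = 0;  x_3 = (x_2 − 0)/5 = -1/18
Digits: (4, 1, 0).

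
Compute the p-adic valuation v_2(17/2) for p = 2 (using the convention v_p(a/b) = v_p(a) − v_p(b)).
v_2(17/2) = -1

Factor powers of 2 from the numerator and denominator of the reduced fraction: 17 = 2^0 · 17 and 2 = 2^1 · 1. Apply v_p(a/b) = v_p(a) − v_p(b): v_2(17/2) = 0 − 1 = -1.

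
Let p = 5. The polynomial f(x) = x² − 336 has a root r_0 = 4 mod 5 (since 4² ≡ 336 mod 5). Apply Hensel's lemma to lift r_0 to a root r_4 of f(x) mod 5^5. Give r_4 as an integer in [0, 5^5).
r_4 = 1844 (mod 3125)

Hensel's recurrence: r_{i+1} = r_i − f(r_i)·(f′(r_i))^{-1} mod 5^{i+2}, with f′(x) = 2x. Iterate:
  r_0 = 4 (mod 5)
  r_1 = 19 (mod 25)
  r_2 = 94 (mod 125)
  r_3 = 594 (mod 625)
  r_4 = 1844 (mod 3125)
Final: r_4 = 1844, and one checks f(r_4) ≡ 0 mod 5^5.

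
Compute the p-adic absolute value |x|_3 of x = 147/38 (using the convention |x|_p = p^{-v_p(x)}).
|147/38|_3 = 1/3

Step 1 — compute v_3(x) by factoring powers of 3 out of the numerator and denominator: v_3(147/38) = 1. Step 2 — apply |x|_p = p^{-v_p(x)} = 3^{-1} = 1/3.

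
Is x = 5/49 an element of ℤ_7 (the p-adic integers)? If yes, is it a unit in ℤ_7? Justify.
x ∉ ℤ_7 (v_7(x) = -2 < 0)

ℤ_7 = {x ∈ ℚ_7 : v_7(x) ≥ 0} and ℤ_7^× = {x ∈ ℤ_7 : v_7(x) = 0}. Here v_7(5/49) = v_7(num) − v_7(den) = -2; compare against these criteria.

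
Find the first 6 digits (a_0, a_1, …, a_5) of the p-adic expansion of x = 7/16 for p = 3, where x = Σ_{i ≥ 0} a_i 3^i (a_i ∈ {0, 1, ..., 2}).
(a_0, …, a_5) = (1, 0, 2, 1, 0, 0)

v_3(7/16) = 0 (numerator and denominator both coprime to 3), so x ∈ ℤ_3^×. Compute digits iteratively via a_i = x_i mod 3, x_{i+1} = (x_i − a_i)/3, with x_0 = x:
  x_0 = 7/16;  a_0 = 1;  x_1 = (x_0 − 1)/3 = -3/16
  x_1 = -3/16;  a_1 = 0;  x_2 = (x_1 − 0)/3 = -1/16
  x_2 = -1/16;  a_2 = 2;  x_3 = (x_2 − 2)/3 = -11/16
  x_3 = -11/16;  a_3 = 1;  x_4 = (x_3 − 1)/3 = -9/16
  x_4 = -9/16;  a_4 = 0;  x_5 = (x_4 − 0)/3 = -3/16
  x_5 = -3/16;  a_5 = 0;  x_6 = (x_5 − 0)/3 = -1/16
Digits: (1, 0, 2, 1, 0, 0).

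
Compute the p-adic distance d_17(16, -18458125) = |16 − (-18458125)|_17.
d_17(16, -18458125) = 1/1419857

Step 1 — x − y = 16 − (-18458125) = 18458141. Step 2 — v_17(18458141) = 5 (factor: 18458141 = (17^5 · 13); the sign does not affect v_p). Step 3 — |x − y|_17 = 17^{-5} = 1/1419857.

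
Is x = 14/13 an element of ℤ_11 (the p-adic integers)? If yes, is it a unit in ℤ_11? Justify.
x ∈ ℤ_11^× (unit); v_11(x) = 0

ℤ_11 = {x ∈ ℚ_11 : v_11(x) ≥ 0} and ℤ_11^× = {x ∈ ℤ_11 : v_11(x) = 0}. Here v_11(14/13) = v_11(num) − v_11(den) = 0; compare against these criteria.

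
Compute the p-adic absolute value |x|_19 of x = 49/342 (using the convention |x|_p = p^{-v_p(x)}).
|49/342|_19 = 19

Step 1 — compute v_19(x) by factoring powers of 19 out of the numerator and denominator: v_19(49/342) = -1. Step 2 — apply |x|_p = p^{-v_p(x)} = 19^{1} = 19.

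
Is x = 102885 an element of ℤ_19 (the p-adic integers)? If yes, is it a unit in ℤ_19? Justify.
x ∈ ℤ_19 but not a unit; v_19(x) = 3 > 0

ℤ_19 = {x ∈ ℚ_19 : v_19(x) ≥ 0} and ℤ_19^× = {x ∈ ℤ_19 : v_19(x) = 0}. Here v_19(102885) = v_19(num) − v_19(den) = 3; compare against these criteria.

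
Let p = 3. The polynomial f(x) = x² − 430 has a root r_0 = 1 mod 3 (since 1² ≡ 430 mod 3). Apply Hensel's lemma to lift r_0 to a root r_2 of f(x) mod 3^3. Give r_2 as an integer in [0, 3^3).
r_2 = 22 (mod 27)

Hensel's recurrence: r_{i+1} = r_i − f(r_i)·(f′(r_i))^{-1} mod 3^{i+2}, with f′(x) = 2x. Iterate:
  r_0 = 1 (mod 3)
  r_1 = 4 (mod 9)
  r_2 = 22 (mod 27)
Final: r_2 = 22, and one checks f(r_2) ≡ 0 mod 3^3.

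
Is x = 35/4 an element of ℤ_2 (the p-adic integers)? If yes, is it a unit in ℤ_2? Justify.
x ∉ ℤ_2 (v_2(x) = -2 < 0)

ℤ_2 = {x ∈ ℚ_2 : v_2(x) ≥ 0} and ℤ_2^× = {x ∈ ℤ_2 : v_2(x) = 0}. Here v_2(35/4) = v_2(num) − v_2(den) = -2; compare against these criteria.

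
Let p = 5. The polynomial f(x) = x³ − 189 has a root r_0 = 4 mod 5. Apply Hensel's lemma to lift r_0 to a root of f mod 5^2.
r_1 = 4 (mod 25)

Hensel: r_{i+1} = r_i − f(r_i)/f′(r_i) mod 5^{i+2}, where f′(x) = 3x². Iterate:
  r_0 = 4 (mod 5)
  r_1 = 4 (mod 25)
Final: r = 4 with f(r) ≡ 0 mod 5^2.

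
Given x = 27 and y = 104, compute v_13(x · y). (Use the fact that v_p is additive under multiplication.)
v_13(2808) = 1

v_p(x) = 0 (factor: 27 = 13^0 · 27); v_p(y) = 1 (factor: 104 = 13^1 · 8). Additivity: v_p(xy) = v_p(x) + v_p(y) = 0 + 1 = 1. (Direct check: xy = 2808 = 13^1 · (216).)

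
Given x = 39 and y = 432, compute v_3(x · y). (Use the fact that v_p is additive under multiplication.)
v_3(16848) = 4

v_p(x) = 1 (factor: 39 = 3^1 · 13); v_p(y) = 3 (factor: 432 = 3^3 · 16). Additivity: v_p(xy) = v_p(x) + v_p(y) = 1 + 3 = 4. (Direct check: xy = 16848 = 3^4 · (208).)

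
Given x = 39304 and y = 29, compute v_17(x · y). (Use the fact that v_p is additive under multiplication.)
v_17(1139816) = 3

v_p(x) = 3 (factor: 39304 = 17^3 · 8); v_p(y) = 0 (factor: 29 = 17^0 · 29). Additivity: v_p(xy) = v_p(x) + v_p(y) = 3 + 0 = 3. (Direct check: xy = 1139816 = 17^3 · (232).)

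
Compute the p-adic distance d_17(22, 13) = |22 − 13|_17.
d_17(22, 13) = 1

Step 1 — x − y = 22 − 13 = 9. Step 2 — v_17(9) = 0 (factor: 9 = (17^0 · 9); the sign does not affect v_p). Step 3 — |x − y|_17 = 17^{0} = 1.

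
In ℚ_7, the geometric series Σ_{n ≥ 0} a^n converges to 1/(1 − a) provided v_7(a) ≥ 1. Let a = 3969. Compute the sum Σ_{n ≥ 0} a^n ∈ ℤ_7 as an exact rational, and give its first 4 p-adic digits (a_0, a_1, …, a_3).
Σ a^n = 1/(1 − a) = -1/3968;  first 4 digits = (1, 0, 4, 4)

v_7(a) = 2 ≥ 1, so the series converges in ℤ_7 to 1/(1 − a) = 1/(1 − 3969) = -1/3968. Expand this rational in ℤ_7: compute digits iteratively via d_i = x_i mod 7, x_{i+1} = (x_i − d_i)/7. The first 4 digits are (1, 0, 4, 4).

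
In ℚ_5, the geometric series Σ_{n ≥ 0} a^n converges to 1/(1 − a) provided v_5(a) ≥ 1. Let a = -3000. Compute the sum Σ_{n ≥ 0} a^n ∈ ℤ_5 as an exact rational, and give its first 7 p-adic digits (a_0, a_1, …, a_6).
Σ a^n = 1/(1 − a) = 1/3001;  first 7 digits = (1, 0, 0, 1, 0, 4, 0)

v_5(a) = 3 ≥ 1, so the series converges in ℤ_5 to 1/(1 − a) = 1/(1 − (-3000)) = 1/3001. Expand this rational in ℤ_5: compute digits iteratively via d_i = x_i mod 5, x_{i+1} = (x_i − d_i)/5. The first 7 digits are (1, 0, 0, 1, 0, 4, 0).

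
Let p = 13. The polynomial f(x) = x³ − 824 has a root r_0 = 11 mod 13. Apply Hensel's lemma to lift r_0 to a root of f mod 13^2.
r_1 = 11 (mod 169)

Hensel: r_{i+1} = r_i − f(r_i)/f′(r_i) mod 13^{i+2}, where f′(x) = 3x². Iterate:
  r_0 = 11 (mod 13)
  r_1 = 11 (mod 169)
Final: r = 11 with f(r) ≡ 0 mod 13^2.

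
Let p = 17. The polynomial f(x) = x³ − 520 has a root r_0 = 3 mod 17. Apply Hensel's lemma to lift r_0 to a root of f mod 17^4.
r_3 = 67187 (mod 83521)

Hensel: r_{i+1} = r_i − f(r_i)/f′(r_i) mod 17^{i+2}, where f′(x) = 3x². Iterate:
  r_0 = 3 (mod 17)
  r_1 = 139 (mod 289)
  r_2 = 3318 (mod 4913)
  r_3 = 67187 (mod 83521)
Final: r = 67187 with f(r) ≡ 0 mod 17^4.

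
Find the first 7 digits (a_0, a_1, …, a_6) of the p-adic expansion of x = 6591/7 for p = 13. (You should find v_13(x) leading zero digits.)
(a_0, …, a_6) = (0, 0, 0, 6, 7, 5, 7)

v_13(6591/7) = 3, so a_0 = ... = a_2 = 0. Factor out: x = 13^3 · u with u = 3/7 a unit in ℤ_13. Expand u iteratively via a_{v+i} = u_i mod 13, u_{i+1} = (u_i − a_{v+i})/13:
  u_0 = 3/7;  a_3 = 6;  u_1 = (u_0 − 6)/13 = -3/7
  u_1 = -3/7;  a_4 = 7;  u_2 = (u_1 − 7)/13 = -4/7
  u_2 = -4/7;  a_5 = 5;  u_3 = (u_2 − 5)/13 = -3/7
  u_3 = -3/7;  a_6 = 7;  u_4 = (u_3 − 7)/13 = -4/7
Digits: (0, 0, 0, 6, 7, 5, 7).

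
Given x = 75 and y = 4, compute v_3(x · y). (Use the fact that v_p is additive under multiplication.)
v_3(300) = 1

v_p(x) = 1 (factor: 75 = 3^1 · 25); v_p(y) = 0 (factor: 4 = 3^0 · 4). Additivity: v_p(xy) = v_p(x) + v_p(y) = 1 + 0 = 1. (Direct check: xy = 300 = 3^1 · (100).)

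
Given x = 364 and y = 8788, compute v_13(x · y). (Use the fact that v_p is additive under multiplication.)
v_13(3198832) = 4

v_p(x) = 1 (factor: 364 = 13^1 · 28); v_p(y) = 3 (factor: 8788 = 13^3 · 4). Additivity: v_p(xy) = v_p(x) + v_p(y) = 1 + 3 = 4. (Direct check: xy = 3198832 = 13^4 · (112).)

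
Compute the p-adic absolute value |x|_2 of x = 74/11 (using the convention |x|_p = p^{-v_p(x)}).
|74/11|_2 = 1/2

Step 1 — compute v_2(x) by factoring powers of 2 out of the numerator and denominator: v_2(74/11) = 1. Step 2 — apply |x|_p = p^{-v_p(x)} = 2^{-1} = 1/2.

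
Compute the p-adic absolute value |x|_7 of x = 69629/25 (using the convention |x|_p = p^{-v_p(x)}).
|69629/25|_7 = 1/2401

Step 1 — compute v_7(x) by factoring powers of 7 out of the numerator and denominator: v_7(69629/25) = 4. Step 2 — apply |x|_p = p^{-v_p(x)} = 7^{-4} = 1/2401.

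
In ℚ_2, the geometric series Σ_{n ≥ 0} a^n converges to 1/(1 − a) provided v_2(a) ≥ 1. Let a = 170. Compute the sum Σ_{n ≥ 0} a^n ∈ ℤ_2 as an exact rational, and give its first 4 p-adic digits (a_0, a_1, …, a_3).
Σ a^n = 1/(1 − a) = -1/169;  first 4 digits = (1, 1, 1, 0)

v_2(a) = 1 ≥ 1, so the series converges in ℤ_2 to 1/(1 − a) = 1/(1 − 170) = -1/169. Expand this rational in ℤ_2: compute digits iteratively via d_i = x_i mod 2, x_{i+1} = (x_i − d_i)/2. The first 4 digits are (1, 1, 1, 0).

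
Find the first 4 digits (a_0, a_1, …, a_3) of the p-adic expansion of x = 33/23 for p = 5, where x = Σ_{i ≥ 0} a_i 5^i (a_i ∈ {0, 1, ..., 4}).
(a_0, …, a_3) = (1, 4, 4, 1)

v_5(33/23) = 0 (numerator and denominator both coprime to 5), so x ∈ ℤ_5^×. Compute digits iteratively via a_i = x_i mod 5, x_{i+1} = (x_i − a_i)/5, with x_0 = x:
  x_0 = 33/23;  a_0 = 1;  x_1 = (x_0 − 1)/5 = 2/23
  x_1 = 2/23;  a_1 = 4;  x_2 = (x_1 − 4)/5 = -18/23
  x_2 = -18/23;  a_2 = 4;  x_3 = (x_2 − 4)/5 = -22/23
  x_3 = -22/23;  a_3 = 1;  x_4 = (x_3 − 1)/5 = -9/23
Digits: (1, 4, 4, 1).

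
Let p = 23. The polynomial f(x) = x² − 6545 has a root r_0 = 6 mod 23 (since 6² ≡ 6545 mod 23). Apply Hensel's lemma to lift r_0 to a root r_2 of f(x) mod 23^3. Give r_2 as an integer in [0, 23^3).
r_2 = 5089 (mod 12167)

Hensel's recurrence: r_{i+1} = r_i − f(r_i)·(f′(r_i))^{-1} mod 23^{i+2}, with f′(x) = 2x. Iterate:
  r_0 = 6 (mod 23)
  r_1 = 328 (mod 529)
  r_2 = 5089 (mod 12167)
Final: r_2 = 5089, and one checks f(r_2) ≡ 0 mod 23^3.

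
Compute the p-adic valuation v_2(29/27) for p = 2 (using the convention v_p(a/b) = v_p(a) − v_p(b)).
v_2(29/27) = 0

Factor powers of 2 from the numerator and denominator of the reduced fraction: 29 = 2^0 · 29 and 27 = 2^0 · 27. Apply v_p(a/b) = v_p(a) − v_p(b): v_2(29/27) = 0 − 0 = 0.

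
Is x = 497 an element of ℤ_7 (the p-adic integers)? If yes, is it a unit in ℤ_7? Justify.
x ∈ ℤ_7 but not a unit; v_7(x) = 1 > 0

ℤ_7 = {x ∈ ℚ_7 : v_7(x) ≥ 0} and ℤ_7^× = {x ∈ ℤ_7 : v_7(x) = 0}. Here v_7(497) = v_7(num) − v_7(den) = 1; compare against these criteria.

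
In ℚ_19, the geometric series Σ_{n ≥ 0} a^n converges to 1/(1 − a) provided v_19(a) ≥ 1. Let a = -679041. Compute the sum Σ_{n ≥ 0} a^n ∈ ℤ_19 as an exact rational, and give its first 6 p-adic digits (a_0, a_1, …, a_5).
Σ a^n = 1/(1 − a) = 1/679042;  first 6 digits = (1, 0, 0, 15, 13, 18)

v_19(a) = 3 ≥ 1, so the series converges in ℤ_19 to 1/(1 − a) = 1/(1 − (-679041)) = 1/679042. Expand this rational in ℤ_19: compute digits iteratively via d_i = x_i mod 19, x_{i+1} = (x_i − d_i)/19. The first 6 digits are (1, 0, 0, 15, 13, 18).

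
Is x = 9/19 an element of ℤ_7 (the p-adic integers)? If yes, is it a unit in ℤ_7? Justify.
x ∈ ℤ_7^× (unit); v_7(x) = 0

ℤ_7 = {x ∈ ℚ_7 : v_7(x) ≥ 0} and ℤ_7^× = {x ∈ ℤ_7 : v_7(x) = 0}. Here v_7(9/19) = v_7(num) − v_7(den) = 0; compare against these criteria.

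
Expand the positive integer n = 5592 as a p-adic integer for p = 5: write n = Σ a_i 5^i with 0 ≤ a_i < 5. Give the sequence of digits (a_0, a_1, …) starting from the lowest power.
(a_0, a_1, …) = (2, 3, 3, 4, 3, 1)

Repeated division by 5 gives the digits low-to-high: 5592 = 2 + 3·5^1 + 3·5^2 + 4·5^3 + 3·5^4 + 1·5^5. Digit sequence: (2, 3, 3, 4, 3, 1).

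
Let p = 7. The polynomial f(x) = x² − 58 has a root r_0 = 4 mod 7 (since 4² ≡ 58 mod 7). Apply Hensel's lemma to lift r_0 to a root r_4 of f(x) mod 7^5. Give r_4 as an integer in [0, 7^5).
r_4 = 389 (mod 16807)

Hensel's recurrence: r_{i+1} = r_i − f(r_i)·(f′(r_i))^{-1} mod 7^{i+2}, with f′(x) = 2x. Iterate:
  r_0 = 4 (mod 7)
  r_1 = 46 (mod 49)
  r_2 = 46 (mod 343)
  r_3 = 389 (mod 2401)
  r_4 = 389 (mod 16807)
Final: r_4 = 389, and one checks f(r_4) ≡ 0 mod 7^5.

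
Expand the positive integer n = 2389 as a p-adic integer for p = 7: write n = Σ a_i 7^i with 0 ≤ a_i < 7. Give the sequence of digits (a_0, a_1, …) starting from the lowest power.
(a_0, a_1, …) = (2, 5, 6, 6)

Repeated division by 7 gives the digits low-to-high: 2389 = 2 + 5·7^1 + 6·7^2 + 6·7^3. Digit sequence: (2, 5, 6, 6).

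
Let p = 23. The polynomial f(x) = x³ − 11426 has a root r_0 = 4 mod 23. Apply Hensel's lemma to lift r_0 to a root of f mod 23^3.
r_2 = 4098 (mod 12167)

Hensel: r_{i+1} = r_i − f(r_i)/f′(r_i) mod 23^{i+2}, where f′(x) = 3x². Iterate:
  r_0 = 4 (mod 23)
  r_1 = 395 (mod 529)
  r_2 = 4098 (mod 12167)
Final: r = 4098 with f(r) ≡ 0 mod 23^3.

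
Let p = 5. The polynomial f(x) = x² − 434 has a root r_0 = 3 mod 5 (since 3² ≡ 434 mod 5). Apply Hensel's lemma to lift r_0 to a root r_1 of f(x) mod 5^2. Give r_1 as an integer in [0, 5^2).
r_1 = 3 (mod 25)

Hensel's recurrence: r_{i+1} = r_i − f(r_i)·(f′(r_i))^{-1} mod 5^{i+2}, with f′(x) = 2x. Iterate:
  r_0 = 3 (mod 5)
  r_1 = 3 (mod 25)
Final: r_1 = 3, and one checks f(r_1) ≡ 0 mod 5^2.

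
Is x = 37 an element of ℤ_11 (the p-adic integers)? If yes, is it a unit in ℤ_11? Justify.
x ∈ ℤ_11^× (unit); v_11(x) = 0

ℤ_11 = {x ∈ ℚ_11 : v_11(x) ≥ 0} and ℤ_11^× = {x ∈ ℤ_11 : v_11(x) = 0}. Here v_11(37) = v_11(num) − v_11(den) = 0; compare against these criteria.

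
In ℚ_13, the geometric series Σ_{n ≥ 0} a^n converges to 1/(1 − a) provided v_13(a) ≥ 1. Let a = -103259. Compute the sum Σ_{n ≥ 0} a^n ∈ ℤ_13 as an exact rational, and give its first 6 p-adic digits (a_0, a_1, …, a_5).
Σ a^n = 1/(1 − a) = 1/103260;  first 6 digits = (1, 0, 0, 5, 9, 12)

v_13(a) = 3 ≥ 1, so the series converges in ℤ_13 to 1/(1 − a) = 1/(1 − (-103259)) = 1/103260. Expand this rational in ℤ_13: compute digits iteratively via d_i = x_i mod 13, x_{i+1} = (x_i − d_i)/13. The first 6 digits are (1, 0, 0, 5, 9, 12).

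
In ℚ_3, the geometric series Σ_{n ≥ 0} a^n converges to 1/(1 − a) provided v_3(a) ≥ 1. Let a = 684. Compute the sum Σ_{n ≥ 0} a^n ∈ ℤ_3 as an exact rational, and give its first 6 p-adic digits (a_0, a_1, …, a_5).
Σ a^n = 1/(1 − a) = -1/683;  first 6 digits = (1, 0, 1, 1, 0, 2)

v_3(a) = 2 ≥ 1, so the series converges in ℤ_3 to 1/(1 − a) = 1/(1 − 684) = -1/683. Expand this rational in ℤ_3: compute digits iteratively via d_i = x_i mod 3, x_{i+1} = (x_i − d_i)/3. The first 6 digits are (1, 0, 1, 1, 0, 2).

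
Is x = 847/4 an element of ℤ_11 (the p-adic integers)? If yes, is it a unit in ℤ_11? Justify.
x ∈ ℤ_11 but not a unit; v_11(x) = 2 > 0

ℤ_11 = {x ∈ ℚ_11 : v_11(x) ≥ 0} and ℤ_11^× = {x ∈ ℤ_11 : v_11(x) = 0}. Here v_11(847/4) = v_11(num) − v_11(den) = 2; compare against these criteria.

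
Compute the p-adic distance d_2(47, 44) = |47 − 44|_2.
d_2(47, 44) = 1

Step 1 — x − y = 47 − 44 = 3. Step 2 — v_2(3) = 0 (factor: 3 = (2^0 · 3); the sign does not affect v_p). Step 3 — |x − y|_2 = 2^{0} = 1.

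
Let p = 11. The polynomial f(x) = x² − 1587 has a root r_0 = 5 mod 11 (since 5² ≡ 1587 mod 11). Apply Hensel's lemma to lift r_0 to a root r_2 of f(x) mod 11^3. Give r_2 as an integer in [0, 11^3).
r_2 = 16 (mod 1331)

Hensel's recurrence: r_{i+1} = r_i − f(r_i)·(f′(r_i))^{-1} mod 11^{i+2}, with f′(x) = 2x. Iterate:
  r_0 = 5 (mod 11)
  r_1 = 16 (mod 121)
  r_2 = 16 (mod 1331)
Final: r_2 = 16, and one checks f(r_2) ≡ 0 mod 11^3.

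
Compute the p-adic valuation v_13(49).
v_13(49) = 0

v_13(n) is the largest exponent k such that 13^k divides n. Factor out: 49 = 13^0 · 49. (Sign doesn't affect v_p.) So v_13(49) = 0.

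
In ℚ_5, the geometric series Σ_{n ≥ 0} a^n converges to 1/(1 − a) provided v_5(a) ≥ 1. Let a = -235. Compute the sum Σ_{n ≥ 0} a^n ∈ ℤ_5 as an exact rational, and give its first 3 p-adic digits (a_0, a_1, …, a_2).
Σ a^n = 1/(1 − a) = 1/236;  first 3 digits = (1, 3, 4)

v_5(a) = 1 ≥ 1, so the series converges in ℤ_5 to 1/(1 − a) = 1/(1 − (-235)) = 1/236. Expand this rational in ℤ_5: compute digits iteratively via d_i = x_i mod 5, x_{i+1} = (x_i − d_i)/5. The first 3 digits are (1, 3, 4).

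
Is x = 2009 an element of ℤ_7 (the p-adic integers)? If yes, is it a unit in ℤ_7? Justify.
x ∈ ℤ_7 but not a unit; v_7(x) = 2 > 0

ℤ_7 = {x ∈ ℚ_7 : v_7(x) ≥ 0} and ℤ_7^× = {x ∈ ℤ_7 : v_7(x) = 0}. Here v_7(2009) = v_7(num) − v_7(den) = 2; compare against these criteria.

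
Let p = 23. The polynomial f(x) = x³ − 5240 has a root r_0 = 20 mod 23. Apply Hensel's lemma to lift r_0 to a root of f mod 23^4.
r_3 = 194002 (mod 279841)

Hensel: r_{i+1} = r_i − f(r_i)/f′(r_i) mod 23^{i+2}, where f′(x) = 3x². Iterate:
  r_0 = 20 (mod 23)
  r_1 = 388 (mod 529)
  r_2 = 11497 (mod 12167)
  r_3 = 194002 (mod 279841)
Final: r = 194002 with f(r) ≡ 0 mod 23^4.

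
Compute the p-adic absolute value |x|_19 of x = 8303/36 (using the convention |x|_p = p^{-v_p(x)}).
|8303/36|_19 = 1/361

Step 1 — compute v_19(x) by factoring powers of 19 out of the numerator and denominator: v_19(8303/36) = 2. Step 2 — apply |x|_p = p^{-v_p(x)} = 19^{-2} = 1/361.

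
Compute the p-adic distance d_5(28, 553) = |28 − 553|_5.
d_5(28, 553) = 1/25

Step 1 — x − y = 28 − 553 = -525. Step 2 — v_5(-525) = 2 (factor: -525 = −(5^2 · 21); the sign does not affect v_p). Step 3 — |x − y|_5 = 5^{-2} = 1/25.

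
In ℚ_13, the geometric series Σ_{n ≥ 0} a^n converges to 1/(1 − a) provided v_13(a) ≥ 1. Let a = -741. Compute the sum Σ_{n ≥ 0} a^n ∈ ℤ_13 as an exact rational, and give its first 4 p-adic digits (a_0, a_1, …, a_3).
Σ a^n = 1/(1 − a) = 1/742;  first 4 digits = (1, 8, 7, 7)

v_13(a) = 1 ≥ 1, so the series converges in ℤ_13 to 1/(1 − a) = 1/(1 − (-741)) = 1/742. Expand this rational in ℤ_13: compute digits iteratively via d_i = x_i mod 13, x_{i+1} = (x_i − d_i)/13. The first 4 digits are (1, 8, 7, 7).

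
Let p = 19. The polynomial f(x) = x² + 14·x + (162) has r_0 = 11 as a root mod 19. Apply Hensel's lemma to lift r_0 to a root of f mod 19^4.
r_3 = 94270 (mod 130321)

Hensel: r_{i+1} = r_i − f(r_i)·(f′(r_i))^{-1} mod 19^{i+2}, f′(x) = 2x + 14. Iterate:
  r_0 = 11 (mod 19)
  r_1 = 49 (mod 361)
  r_2 = 5103 (mod 6859)
  r_3 = 94270 (mod 130321)
Final: r = 94270 satisfies f(r) ≡ 0 mod 19^4.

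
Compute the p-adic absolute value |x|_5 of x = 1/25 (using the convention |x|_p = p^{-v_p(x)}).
|1/25|_5 = 25

Step 1 — compute v_5(x) by factoring powers of 5 out of the numerator and denominator: v_5(1/25) = -2. Step 2 — apply |x|_p = p^{-v_p(x)} = 5^{2} = 25.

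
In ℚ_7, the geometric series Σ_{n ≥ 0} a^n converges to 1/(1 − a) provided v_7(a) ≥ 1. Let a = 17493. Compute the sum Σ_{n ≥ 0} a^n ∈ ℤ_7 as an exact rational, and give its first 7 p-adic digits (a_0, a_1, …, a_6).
Σ a^n = 1/(1 − a) = -1/17492;  first 7 digits = (1, 0, 0, 2, 0, 1, 4)

v_7(a) = 3 ≥ 1, so the series converges in ℤ_7 to 1/(1 − a) = 1/(1 − 17493) = -1/17492. Expand this rational in ℤ_7: compute digits iteratively via d_i = x_i mod 7, x_{i+1} = (x_i − d_i)/7. The first 7 digits are (1, 0, 0, 2, 0, 1, 4).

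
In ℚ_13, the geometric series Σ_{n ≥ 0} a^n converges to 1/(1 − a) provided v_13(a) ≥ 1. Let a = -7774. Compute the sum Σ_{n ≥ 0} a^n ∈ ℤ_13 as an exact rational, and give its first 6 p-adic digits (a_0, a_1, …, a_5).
Σ a^n = 1/(1 − a) = 1/7775;  first 6 digits = (1, 0, 6, 9, 9, 6)

v_13(a) = 2 ≥ 1, so the series converges in ℤ_13 to 1/(1 − a) = 1/(1 − (-7774)) = 1/7775. Expand this rational in ℤ_13: compute digits iteratively via d_i = x_i mod 13, x_{i+1} = (x_i − d_i)/13. The first 6 digits are (1, 0, 6, 9, 9, 6).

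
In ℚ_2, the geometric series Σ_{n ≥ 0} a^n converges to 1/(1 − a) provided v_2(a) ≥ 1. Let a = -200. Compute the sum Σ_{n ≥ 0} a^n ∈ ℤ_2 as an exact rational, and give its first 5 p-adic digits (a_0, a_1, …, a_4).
Σ a^n = 1/(1 − a) = 1/201;  first 5 digits = (1, 0, 0, 1, 1)

v_2(a) = 3 ≥ 1, so the series converges in ℤ_2 to 1/(1 − a) = 1/(1 − (-200)) = 1/201. Expand this rational in ℤ_2: compute digits iteratively via d_i = x_i mod 2, x_{i+1} = (x_i − d_i)/2. The first 5 digits are (1, 0, 0, 1, 1).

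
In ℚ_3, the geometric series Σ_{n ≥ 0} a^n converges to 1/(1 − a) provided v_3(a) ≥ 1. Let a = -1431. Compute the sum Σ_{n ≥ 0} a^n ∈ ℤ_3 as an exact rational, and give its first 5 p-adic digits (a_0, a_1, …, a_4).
Σ a^n = 1/(1 − a) = 1/1432;  first 5 digits = (1, 0, 0, 1, 0)

v_3(a) = 3 ≥ 1, so the series converges in ℤ_3 to 1/(1 − a) = 1/(1 − (-1431)) = 1/1432. Expand this rational in ℤ_3: compute digits iteratively via d_i = x_i mod 3, x_{i+1} = (x_i − d_i)/3. The first 5 digits are (1, 0, 0, 1, 0).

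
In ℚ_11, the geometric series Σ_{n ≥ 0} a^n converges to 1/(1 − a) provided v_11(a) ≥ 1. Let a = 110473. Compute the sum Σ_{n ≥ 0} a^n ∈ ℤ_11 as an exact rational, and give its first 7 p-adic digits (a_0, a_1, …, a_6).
Σ a^n = 1/(1 − a) = -1/110472;  first 7 digits = (1, 0, 0, 6, 7, 0, 3)

v_11(a) = 3 ≥ 1, so the series converges in ℤ_11 to 1/(1 − a) = 1/(1 − 110473) = -1/110472. Expand this rational in ℤ_11: compute digits iteratively via d_i = x_i mod 11, x_{i+1} = (x_i − d_i)/11. The first 7 digits are (1, 0, 0, 6, 7, 0, 3).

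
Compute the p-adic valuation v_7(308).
v_7(308) = 1

v_7(n) is the largest exponent k such that 7^k divides n. Factor out: 308 = 7^1 · 44. (Sign doesn't affect v_p.) So v_7(308) = 1.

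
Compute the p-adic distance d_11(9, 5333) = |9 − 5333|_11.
d_11(9, 5333) = 1/1331

Step 1 — x − y = 9 − 5333 = -5324. Step 2 — v_11(-5324) = 3 (factor: -5324 = −(11^3 · 4); the sign does not affect v_p). Step 3 — |x − y|_11 = 11^{-3} = 1/1331.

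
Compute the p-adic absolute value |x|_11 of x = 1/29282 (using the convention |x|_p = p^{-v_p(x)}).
|1/29282|_11 = 14641

Step 1 — compute v_11(x) by factoring powers of 11 out of the numerator and denominator: v_11(1/29282) = -4. Step 2 — apply |x|_p = p^{-v_p(x)} = 11^{4} = 14641.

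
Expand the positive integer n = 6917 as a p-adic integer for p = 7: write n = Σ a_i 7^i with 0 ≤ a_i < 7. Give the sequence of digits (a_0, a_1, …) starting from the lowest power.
(a_0, a_1, …) = (1, 1, 1, 6, 2)

Repeated division by 7 gives the digits low-to-high: 6917 = 1 + 1·7^1 + 1·7^2 + 6·7^3 + 2·7^4. Digit sequence: (1, 1, 1, 6, 2).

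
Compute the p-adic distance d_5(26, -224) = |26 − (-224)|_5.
d_5(26, -224) = 1/125

Step 1 — x − y = 26 − (-224) = 250. Step 2 — v_5(250) = 3 (factor: 250 = (5^3 · 2); the sign does not affect v_p). Step 3 — |x − y|_5 = 5^{-3} = 1/125.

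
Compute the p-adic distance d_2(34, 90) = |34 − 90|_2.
d_2(34, 90) = 1/8

Step 1 — x − y = 34 − 90 = -56. Step 2 — v_2(-56) = 3 (factor: -56 = −(2^3 · 7); the sign does not affect v_p). Step 3 — |x − y|_2 = 2^{-3} = 1/8.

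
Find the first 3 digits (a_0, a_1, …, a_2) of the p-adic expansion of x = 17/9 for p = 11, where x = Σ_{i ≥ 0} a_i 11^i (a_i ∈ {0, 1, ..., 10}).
(a_0, …, a_2) = (8, 8, 9)

v_11(17/9) = 0 (numerator and denominator both coprime to 11), so x ∈ ℤ_11^×. Compute digits iteratively via a_i = x_i mod 11, x_{i+1} = (x_i − a_i)/11, with x_0 = x:
  x_0 = 17/9;  a_0 = 8;  x_1 = (x_0 − 8)/11 = -5/9
  x_1 = -5/9;  a_1 = 8;  x_2 = (x_1 − 8)/11 = -7/9
  x_2 = -7/9;  a_2 = 9;  x_3 = (x_2 − 9)/11 = -8/9
Digits: (8, 8, 9).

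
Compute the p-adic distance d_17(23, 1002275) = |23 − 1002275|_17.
d_17(23, 1002275) = 1/83521

Step 1 — x − y = 23 − 1002275 = -1002252. Step 2 — v_17(-1002252) = 4 (factor: -1002252 = −(17^4 · 12); the sign does not affect v_p). Step 3 — |x − y|_17 = 17^{-4} = 1/83521.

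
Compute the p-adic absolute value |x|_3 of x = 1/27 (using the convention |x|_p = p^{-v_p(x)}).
|1/27|_3 = 27

Step 1 — compute v_3(x) by factoring powers of 3 out of the numerator and denominator: v_3(1/27) = -3. Step 2 — apply |x|_p = p^{-v_p(x)} = 3^{3} = 27.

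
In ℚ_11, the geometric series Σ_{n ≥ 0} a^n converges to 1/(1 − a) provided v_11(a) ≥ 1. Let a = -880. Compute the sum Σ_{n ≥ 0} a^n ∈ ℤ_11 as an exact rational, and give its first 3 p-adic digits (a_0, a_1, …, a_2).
Σ a^n = 1/(1 − a) = 1/881;  first 3 digits = (1, 8, 1)

v_11(a) = 1 ≥ 1, so the series converges in ℤ_11 to 1/(1 − a) = 1/(1 − (-880)) = 1/881. Expand this rational in ℤ_11: compute digits iteratively via d_i = x_i mod 11, x_{i+1} = (x_i − d_i)/11. The first 3 digits are (1, 8, 1).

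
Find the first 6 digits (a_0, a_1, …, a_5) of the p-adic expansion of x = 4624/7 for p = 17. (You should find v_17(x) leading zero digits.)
(a_0, …, a_5) = (0, 0, 12, 14, 4, 7)

v_17(4624/7) = 2, so a_0 = ... = a_1 = 0. Factor out: x = 17^2 · u with u = 16/7 a unit in ℤ_17. Expand u iteratively via a_{v+i} = u_i mod 17, u_{i+1} = (u_i − a_{v+i})/17:
  u_0 = 16/7;  a_2 = 12;  u_1 = (u_0 − 12)/17 = -4/7
  u_1 = -4/7;  a_3 = 14;  u_2 = (u_1 − 14)/17 = -6/7
  u_2 = -6/7;  a_4 = 4;  u_3 = (u_2 − 4)/17 = -2/7
  u_3 = -2/7;  a_5 = 7;  u_4 = (u_3 − 7)/17 = -3/7
Digits: (0, 0, 12, 14, 4, 7).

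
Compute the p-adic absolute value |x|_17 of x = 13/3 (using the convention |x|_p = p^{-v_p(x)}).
|13/3|_17 = 1

Step 1 — compute v_17(x) by factoring powers of 17 out of the numerator and denominator: v_17(13/3) = 0. Step 2 — apply |x|_p = p^{-v_p(x)} = 17^{0} = 1.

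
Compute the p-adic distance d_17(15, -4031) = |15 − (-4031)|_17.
d_17(15, -4031) = 1/289

Step 1 — x − y = 15 − (-4031) = 4046. Step 2 — v_17(4046) = 2 (factor: 4046 = (17^2 · 14); the sign does not affect v_p). Step 3 — |x − y|_17 = 17^{-2} = 1/289.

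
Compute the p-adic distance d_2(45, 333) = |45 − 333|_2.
d_2(45, 333) = 1/32

Step 1 — x − y = 45 − 333 = -288. Step 2 — v_2(-288) = 5 (factor: -288 = −(2^5 · 9); the sign does not affect v_p). Step 3 — |x − y|_2 = 2^{-5} = 1/32.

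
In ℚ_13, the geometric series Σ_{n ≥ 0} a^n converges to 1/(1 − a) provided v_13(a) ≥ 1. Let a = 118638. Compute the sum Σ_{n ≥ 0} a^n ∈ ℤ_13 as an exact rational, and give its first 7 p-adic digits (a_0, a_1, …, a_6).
Σ a^n = 1/(1 − a) = -1/118637;  first 7 digits = (1, 0, 0, 2, 4, 0, 4)

v_13(a) = 3 ≥ 1, so the series converges in ℤ_13 to 1/(1 − a) = 1/(1 − 118638) = -1/118637. Expand this rational in ℤ_13: compute digits iteratively via d_i = x_i mod 13, x_{i+1} = (x_i − d_i)/13. The first 7 digits are (1, 0, 0, 2, 4, 0, 4).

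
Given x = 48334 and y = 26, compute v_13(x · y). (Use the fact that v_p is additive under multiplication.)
v_13(1256684) = 4

v_p(x) = 3 (factor: 48334 = 13^3 · 22); v_p(y) = 1 (factor: 26 = 13^1 · 2). Additivity: v_p(xy) = v_p(x) + v_p(y) = 3 + 1 = 4. (Direct check: xy = 1256684 = 13^4 · (44).)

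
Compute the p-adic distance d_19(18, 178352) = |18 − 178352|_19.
d_19(18, 178352) = 1/6859

Step 1 — x − y = 18 − 178352 = -178334. Step 2 — v_19(-178334) = 3 (factor: -178334 = −(19^3 · 26); the sign does not affect v_p). Step 3 — |x − y|_19 = 19^{-3} = 1/6859.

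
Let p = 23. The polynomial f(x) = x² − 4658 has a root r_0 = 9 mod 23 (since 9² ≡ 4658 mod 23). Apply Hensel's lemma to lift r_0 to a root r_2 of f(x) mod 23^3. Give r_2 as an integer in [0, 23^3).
r_2 = 9462 (mod 12167)

Hensel's recurrence: r_{i+1} = r_i − f(r_i)·(f′(r_i))^{-1} mod 23^{i+2}, with f′(x) = 2x. Iterate:
  r_0 = 9 (mod 23)
  r_1 = 469 (mod 529)
  r_2 = 9462 (mod 12167)
Final: r_2 = 9462, and one checks f(r_2) ≡ 0 mod 23^3.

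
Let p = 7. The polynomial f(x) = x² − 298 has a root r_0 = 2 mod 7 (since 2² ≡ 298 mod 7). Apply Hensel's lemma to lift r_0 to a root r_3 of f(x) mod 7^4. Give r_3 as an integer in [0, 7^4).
r_3 = 1276 (mod 2401)

Hensel's recurrence: r_{i+1} = r_i − f(r_i)·(f′(r_i))^{-1} mod 7^{i+2}, with f′(x) = 2x. Iterate:
  r_0 = 2 (mod 7)
  r_1 = 2 (mod 49)
  r_2 = 247 (mod 343)
  r_3 = 1276 (mod 2401)
Final: r_3 = 1276, and one checks f(r_3) ≡ 0 mod 7^4.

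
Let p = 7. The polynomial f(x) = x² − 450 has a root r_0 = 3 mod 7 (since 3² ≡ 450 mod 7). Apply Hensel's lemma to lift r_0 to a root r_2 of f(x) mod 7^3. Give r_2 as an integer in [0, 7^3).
r_2 = 248 (mod 343)

Hensel's recurrence: r_{i+1} = r_i − f(r_i)·(f′(r_i))^{-1} mod 7^{i+2}, with f′(x) = 2x. Iterate:
  r_0 = 3 (mod 7)
  r_1 = 3 (mod 49)
  r_2 = 248 (mod 343)
Final: r_2 = 248, and one checks f(r_2) ≡ 0 mod 7^3.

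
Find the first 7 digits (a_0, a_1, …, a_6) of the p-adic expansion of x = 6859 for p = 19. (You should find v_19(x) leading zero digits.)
(a_0, …, a_6) = (0, 0, 0, 1, 0, 0, 0)

v_19(6859) = 3, so a_0 = ... = a_2 = 0. Factor out: x = 19^3 · u with u = 1 a unit in ℤ_19. Expand u iteratively via a_{v+i} = u_i mod 19, u_{i+1} = (u_i − a_{v+i})/19:
  u_0 = 1;  a_3 = 1;  u_1 = (u_0 − 1)/19 = 0
  u_1 = 0;  a_4 = 0;  u_2 = (u_1 − 0)/19 = 0
  u_2 = 0;  a_5 = 0;  u_3 = (u_2 − 0)/19 = 0
  u_3 = 0;  a_6 = 0;  u_4 = (u_3 − 0)/19 = 0
Digits: (0, 0, 0, 1, 0, 0, 0).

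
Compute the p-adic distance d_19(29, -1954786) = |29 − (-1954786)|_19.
d_19(29, -1954786) = 1/130321

Step 1 — x − y = 29 − (-1954786) = 1954815. Step 2 — v_19(1954815) = 4 (factor: 1954815 = (19^4 · 15); the sign does not affect v_p). Step 3 — |x − y|_19 = 19^{-4} = 1/130321.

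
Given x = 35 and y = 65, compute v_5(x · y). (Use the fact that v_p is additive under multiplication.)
v_5(2275) = 2

v_p(x) = 1 (factor: 35 = 5^1 · 7); v_p(y) = 1 (factor: 65 = 5^1 · 13). Additivity: v_p(xy) = v_p(x) + v_p(y) = 1 + 1 = 2. (Direct check: xy = 2275 = 5^2 · (91).)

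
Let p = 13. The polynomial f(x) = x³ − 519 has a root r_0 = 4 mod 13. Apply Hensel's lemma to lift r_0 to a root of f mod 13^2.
r_1 = 17 (mod 169)

Hensel: r_{i+1} = r_i − f(r_i)/f′(r_i) mod 13^{i+2}, where f′(x) = 3x². Iterate:
  r_0 = 4 (mod 13)
  r_1 = 17 (mod 169)
Final: r = 17 with f(r) ≡ 0 mod 13^2.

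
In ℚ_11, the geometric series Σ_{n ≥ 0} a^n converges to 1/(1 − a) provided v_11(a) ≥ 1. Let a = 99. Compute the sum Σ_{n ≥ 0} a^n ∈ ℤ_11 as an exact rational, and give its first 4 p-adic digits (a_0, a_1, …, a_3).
Σ a^n = 1/(1 − a) = -1/98;  first 4 digits = (1, 9, 4, 10)

v_11(a) = 1 ≥ 1, so the series converges in ℤ_11 to 1/(1 − a) = 1/(1 − 99) = -1/98. Expand this rational in ℤ_11: compute digits iteratively via d_i = x_i mod 11, x_{i+1} = (x_i − d_i)/11. The first 4 digits are (1, 9, 4, 10).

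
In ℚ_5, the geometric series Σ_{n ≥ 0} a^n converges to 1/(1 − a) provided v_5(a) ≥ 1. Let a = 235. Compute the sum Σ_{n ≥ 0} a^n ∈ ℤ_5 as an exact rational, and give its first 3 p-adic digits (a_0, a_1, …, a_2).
Σ a^n = 1/(1 − a) = -1/234;  first 3 digits = (1, 2, 3)

v_5(a) = 1 ≥ 1, so the series converges in ℤ_5 to 1/(1 − a) = 1/(1 − 235) = -1/234. Expand this rational in ℤ_5: compute digits iteratively via d_i = x_i mod 5, x_{i+1} = (x_i − d_i)/5. The first 3 digits are (1, 2, 3).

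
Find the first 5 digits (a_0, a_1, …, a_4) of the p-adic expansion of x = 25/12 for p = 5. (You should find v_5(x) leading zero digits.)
(a_0, …, a_4) = (0, 0, 3, 4, 2)

v_5(25/12) = 2, so a_0 = ... = a_1 = 0. Factor out: x = 5^2 · u with u = 1/12 a unit in ℤ_5. Expand u iteratively via a_{v+i} = u_i mod 5, u_{i+1} = (u_i − a_{v+i})/5:
  u_0 = 1/12;  a_2 = 3;  u_1 = (u_0 − 3)/5 = -7/12
  u_1 = -7/12;  a_3 = 4;  u_2 = (u_1 − 4)/5 = -11/12
  u_2 = -11/12;  a_4 = 2;  u_3 = (u_2 − 2)/5 = -7/12
Digits: (0, 0, 3, 4, 2).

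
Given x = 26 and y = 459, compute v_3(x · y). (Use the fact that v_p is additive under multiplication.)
v_3(11934) = 3

v_p(x) = 0 (factor: 26 = 3^0 · 26); v_p(y) = 3 (factor: 459 = 3^3 · 17). Additivity: v_p(xy) = v_p(x) + v_p(y) = 0 + 3 = 3. (Direct check: xy = 11934 = 3^3 · (442).)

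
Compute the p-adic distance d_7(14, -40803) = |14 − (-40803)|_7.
d_7(14, -40803) = 1/2401

Step 1 — x − y = 14 − (-40803) = 40817. Step 2 — v_7(40817) = 4 (factor: 40817 = (7^4 · 17); the sign does not affect v_p). Step 3 — |x − y|_7 = 7^{-4} = 1/2401.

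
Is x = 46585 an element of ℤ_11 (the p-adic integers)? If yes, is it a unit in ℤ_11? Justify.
x ∈ ℤ_11 but not a unit; v_11(x) = 3 > 0

ℤ_11 = {x ∈ ℚ_11 : v_11(x) ≥ 0} and ℤ_11^× = {x ∈ ℤ_11 : v_11(x) = 0}. Here v_11(46585) = v_11(num) − v_11(den) = 3; compare against these criteria.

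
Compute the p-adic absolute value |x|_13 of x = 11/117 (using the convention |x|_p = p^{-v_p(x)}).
|11/117|_13 = 13

Step 1 — compute v_13(x) by factoring powers of 13 out of the numerator and denominator: v_13(11/117) = -1. Step 2 — apply |x|_p = p^{-v_p(x)} = 13^{1} = 13.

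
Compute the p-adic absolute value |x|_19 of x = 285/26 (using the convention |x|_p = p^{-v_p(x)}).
|285/26|_19 = 1/19

Step 1 — compute v_19(x) by factoring powers of 19 out of the numerator and denominator: v_19(285/26) = 1. Step 2 — apply |x|_p = p^{-v_p(x)} = 19^{-1} = 1/19.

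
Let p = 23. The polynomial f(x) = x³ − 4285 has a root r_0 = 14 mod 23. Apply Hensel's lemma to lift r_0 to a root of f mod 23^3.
r_2 = 5626 (mod 12167)

Hensel: r_{i+1} = r_i − f(r_i)/f′(r_i) mod 23^{i+2}, where f′(x) = 3x². Iterate:
  r_0 = 14 (mod 23)
  r_1 = 336 (mod 529)
  r_2 = 5626 (mod 12167)
Final: r = 5626 with f(r) ≡ 0 mod 23^3.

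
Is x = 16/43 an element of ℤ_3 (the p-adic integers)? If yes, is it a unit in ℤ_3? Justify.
x ∈ ℤ_3^× (unit); v_3(x) = 0

ℤ_3 = {x ∈ ℚ_3 : v_3(x) ≥ 0} and ℤ_3^× = {x ∈ ℤ_3 : v_3(x) = 0}. Here v_3(16/43) = v_3(num) − v_3(den) = 0; compare against these criteria.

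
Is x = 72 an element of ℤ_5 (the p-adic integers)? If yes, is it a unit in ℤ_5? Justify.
x ∈ ℤ_5^× (unit); v_5(x) = 0

ℤ_5 = {x ∈ ℚ_5 : v_5(x) ≥ 0} and ℤ_5^× = {x ∈ ℤ_5 : v_5(x) = 0}. Here v_5(72) = v_5(num) − v_5(den) = 0; compare against these criteria.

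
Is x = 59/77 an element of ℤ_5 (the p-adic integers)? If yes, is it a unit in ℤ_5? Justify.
x ∈ ℤ_5^× (unit); v_5(x) = 0

ℤ_5 = {x ∈ ℚ_5 : v_5(x) ≥ 0} and ℤ_5^× = {x ∈ ℤ_5 : v_5(x) = 0}. Here v_5(59/77) = v_5(num) − v_5(den) = 0; compare against these criteria.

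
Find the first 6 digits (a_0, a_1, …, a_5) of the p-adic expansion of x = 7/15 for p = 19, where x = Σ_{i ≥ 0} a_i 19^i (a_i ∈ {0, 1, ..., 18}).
(a_0, …, a_5) = (3, 10, 2, 10, 2, 10)

v_19(7/15) = 0 (numerator and denominator both coprime to 19), so x ∈ ℤ_19^×. Compute digits iteratively via a_i = x_i mod 19, x_{i+1} = (x_i − a_i)/19, with x_0 = x:
  x_0 = 7/15;  a_0 = 3;  x_1 = (x_0 − 3)/19 = -2/15
  x_1 = -2/15;  a_1 = 10;  x_2 = (x_1 − 10)/19 = -8/15
  x_2 = -8/15;  a_2 = 2;  x_3 = (x_2 − 2)/19 = -2/15
  x_3 = -2/15;  a_3 = 10;  x_4 = (x_3 − 10)/19 = -8/15
  x_4 = -8/15;  a_4 = 2;  x_5 = (x_4 − 2)/19 = -2/15
  x_5 = -2/15;  a_5 = 10;  x_6 = (x_5 − 10)/19 = -8/15
Digits: (3, 10, 2, 10, 2, 10).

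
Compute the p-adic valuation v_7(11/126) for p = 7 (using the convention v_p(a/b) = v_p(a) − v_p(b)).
v_7(11/126) = -1

Factor powers of 7 from the numerator and denominator of the reduced fraction: 11 = 7^0 · 11 and 126 = 7^1 · 18. Apply v_p(a/b) = v_p(a) − v_p(b): v_7(11/126) = 0 − 1 = -1.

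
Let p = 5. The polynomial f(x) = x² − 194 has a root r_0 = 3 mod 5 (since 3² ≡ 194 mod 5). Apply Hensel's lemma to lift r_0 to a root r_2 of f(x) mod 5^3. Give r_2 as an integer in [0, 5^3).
r_2 = 38 (mod 125)

Hensel's recurrence: r_{i+1} = r_i − f(r_i)·(f′(r_i))^{-1} mod 5^{i+2}, with f′(x) = 2x. Iterate:
  r_0 = 3 (mod 5)
  r_1 = 13 (mod 25)
  r_2 = 38 (mod 125)
Final: r_2 = 38, and one checks f(r_2) ≡ 0 mod 5^3.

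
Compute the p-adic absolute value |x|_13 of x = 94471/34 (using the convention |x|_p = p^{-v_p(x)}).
|94471/34|_13 = 1/2197

Step 1 — compute v_13(x) by factoring powers of 13 out of the numerator and denominator: v_13(94471/34) = 3. Step 2 — apply |x|_p = p^{-v_p(x)} = 13^{-3} = 1/2197.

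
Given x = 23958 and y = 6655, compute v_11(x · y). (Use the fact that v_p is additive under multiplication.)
v_11(159440490) = 6

v_p(x) = 3 (factor: 23958 = 11^3 · 18); v_p(y) = 3 (factor: 6655 = 11^3 · 5). Additivity: v_p(xy) = v_p(x) + v_p(y) = 3 + 3 = 6. (Direct check: xy = 159440490 = 11^6 · (90).)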